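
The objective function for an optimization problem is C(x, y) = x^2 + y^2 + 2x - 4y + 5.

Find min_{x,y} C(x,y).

C(x,y) separates as P(x) + Q(y) + 5, so its minimum is min P + min Q + 5.
P'(x) = 2x + 2 vanishes at x ∈ {-1}; Q'(y) = 2y - 4 vanishes at y ∈ {2}.
Local minima of P (where P''>0): P(-1)=-1. Local minima of Q: Q(2)=-4.
So the global minimum of C is P(-1) + Q(2) + 5 = -1 − 4 + 5 = 0, attained at (-1, 2).

0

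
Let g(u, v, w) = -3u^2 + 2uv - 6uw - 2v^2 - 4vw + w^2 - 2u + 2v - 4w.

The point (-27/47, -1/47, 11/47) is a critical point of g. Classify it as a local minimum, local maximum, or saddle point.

saddle point

The Hessian is constant: H = [[-6, 2, -6], [2, -4, -4], [-6, -4, 2]].
Leading principal minors: Δ₁ = -6, Δ₂ = 20, Δ₃ = 376.
The minors fit neither the all-positive nor the alternating-sign pattern, so H is indefinite: a saddle point.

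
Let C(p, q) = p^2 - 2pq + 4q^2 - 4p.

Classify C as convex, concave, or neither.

C is quadratic, so its Hessian is the constant matrix H = [[2, -2], [-2, 8]].
det(H) = 12, tr(H) = 10.
det(H) > 0 and tr(H) > 0, so H is positive definite everywhere: convex.

convex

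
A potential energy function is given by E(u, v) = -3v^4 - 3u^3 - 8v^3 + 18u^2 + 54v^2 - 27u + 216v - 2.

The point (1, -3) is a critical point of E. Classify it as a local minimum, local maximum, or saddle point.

saddle point

The mixed partial ∂²E/∂u∂v is 0, so the Hessian at any point is diag(E_uu, E_vv) = diag(18(-u + 2), 12(-3v^2 - 4v + 9)).
At (1, -3): H = diag(18, -72).
The eigenvalues have opposite signs, so H is indefinite: a saddle point.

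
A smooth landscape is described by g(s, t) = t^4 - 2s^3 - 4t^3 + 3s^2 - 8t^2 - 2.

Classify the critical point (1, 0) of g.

local maximum

The mixed partial ∂²g/∂s∂t is 0, so the Hessian at any point is diag(g_ss, g_tt) = diag(6(-2s + 1), 4(3t^2 - 6t - 4)).
At (1, 0): H = diag(-6, -16).
Both eigenvalues are negative, so H is negative definite: a local maximum.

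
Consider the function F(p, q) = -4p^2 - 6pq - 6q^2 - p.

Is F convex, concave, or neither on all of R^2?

concave

F is quadratic, so its Hessian is the constant matrix H = [[-8, -6], [-6, -12]].
det(H) = 60, tr(H) = -20.
det(H) > 0 and tr(H) < 0, so H is negative definite everywhere: concave.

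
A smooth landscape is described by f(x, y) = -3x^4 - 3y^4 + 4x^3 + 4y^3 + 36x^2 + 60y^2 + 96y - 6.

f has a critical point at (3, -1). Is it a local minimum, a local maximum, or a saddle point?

The mixed partial ∂²f/∂x∂y is 0, so the Hessian at any point is diag(f_xx, f_yy) = diag(12(-3x^2 + 2x + 6), 12(-3y^2 + 2y + 10)).
At (3, -1): H = diag(-180, 60).
The eigenvalues have opposite signs, so H is indefinite: a saddle point.

saddle point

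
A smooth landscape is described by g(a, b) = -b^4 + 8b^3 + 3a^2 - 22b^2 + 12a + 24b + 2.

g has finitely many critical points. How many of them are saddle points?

2

g separates as a function of a plus a function of b, so ∇g=0 decouples.
∂g/∂a = 6(a + 2) = 0 at a ∈ {-2}; ∂g/∂b = -4(b - 3)(b - 2)(b - 1) = 0 at b ∈ {1, 2, 3}.
The Hessian is diagonal: diag(g_aa, g_bb). Second derivatives: g_aa(-2)=6; g_bb(1)=-8, g_bb(2)=4, g_bb(3)=-8.
Saddle points occur where the two diagonal entries have opposite signs: (-2, 1), (-2, 3). Count: 2.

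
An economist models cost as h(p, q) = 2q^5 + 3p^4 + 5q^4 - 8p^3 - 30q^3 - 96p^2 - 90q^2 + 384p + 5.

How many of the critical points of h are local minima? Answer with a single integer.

4

h separates as a function of p plus a function of q, so ∇h=0 decouples.
∂h/∂p = 12(p - 4)(p - 2)(p + 4) = 0 at p ∈ {-4, 2, 4}; ∂h/∂q = 10q(q - 3)(q + 2)(q + 3) = 0 at q ∈ {-3, -2, 0, 3}.
The Hessian is diagonal: diag(h_pp, h_qq). Second derivatives: h_pp(-4)=576, h_pp(2)=-144, h_pp(4)=192; h_qq(-3)=-180, h_qq(-2)=100, h_qq(0)=-180, h_qq(3)=900.
Local minima occur where both diagonal entries positive: (-4, -2), (-4, 3), (4, -2), (4, 3). Count: 4.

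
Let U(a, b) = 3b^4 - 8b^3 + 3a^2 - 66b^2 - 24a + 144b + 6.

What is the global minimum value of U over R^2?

-609

U(a,b) separates as P(a) + Q(b) + 6, so its minimum is min P + min Q + 6.
P'(a) = 6a - 24 vanishes at a ∈ {4}; Q'(b) = 12(b - 4)(b - 1)(b + 3) vanishes at b ∈ {-3, 1, 4}.
Local minima of P (where P''>0): P(4)=-48. Local minima of Q: Q(-3)=-567, Q(4)=-224.
So the global minimum of U is P(4) + Q(-3) + 6 = -48 − 567 + 6 = -609, attained at (4, -3).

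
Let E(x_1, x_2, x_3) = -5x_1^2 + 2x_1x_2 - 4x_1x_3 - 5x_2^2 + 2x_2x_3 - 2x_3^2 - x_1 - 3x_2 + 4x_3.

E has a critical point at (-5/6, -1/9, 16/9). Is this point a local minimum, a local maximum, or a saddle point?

local maximum

The Hessian is constant: H = [[-10, 2, -4], [2, -10, 2], [-4, 2, -4]].
Leading principal minors: Δ₁ = -10, Δ₂ = 96, Δ₃ = -216.
The minors alternate sign starting negative (−, +, −), so H is negative definite: a local maximum.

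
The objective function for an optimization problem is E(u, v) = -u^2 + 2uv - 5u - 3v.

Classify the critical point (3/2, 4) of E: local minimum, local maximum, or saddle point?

saddle point

The Hessian of E is constant: H = [[-2, 2], [2, 0]].
det(H) = (-2)·0 − 2² = -4.
Since det(H) < 0, H is indefinite and the critical point is a saddle point.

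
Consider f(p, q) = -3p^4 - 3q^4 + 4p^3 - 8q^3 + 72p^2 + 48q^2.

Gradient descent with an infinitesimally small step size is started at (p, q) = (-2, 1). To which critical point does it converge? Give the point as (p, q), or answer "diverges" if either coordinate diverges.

f is separable, so gradient descent decouples: p follows -∂f/∂p, q follows -∂f/∂q.
∂f/∂p = -12p(p - 4)(p + 3); at p=-2 this is -144, so p increases.
∂f/∂q = -12q(q - 2)(q + 4); at q=1 this is 60, so q decreases.
p converges to its nearest critical value 0 (a local min of the p-part); q converges to 0. The iterate converges to (0, 0).

(0, 0)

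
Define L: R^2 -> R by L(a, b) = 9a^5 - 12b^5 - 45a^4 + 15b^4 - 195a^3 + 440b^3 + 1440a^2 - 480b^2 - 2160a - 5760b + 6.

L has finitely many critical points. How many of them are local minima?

4

L separates as a function of a plus a function of b, so ∇L=0 decouples.
∂L/∂a = 45(a - 4)(a - 3)(a - 1)(a + 4) = 0 at a ∈ {-4, 1, 3, 4}; ∂L/∂b = -60(b - 4)(b - 3)(b + 2)(b + 4) = 0 at b ∈ {-4, -2, 3, 4}.
The Hessian is diagonal: diag(L_aa, L_bb). Second derivatives: L_aa(-4)=-12600, L_aa(1)=1350, L_aa(3)=-630, L_aa(4)=1080; L_bb(-4)=6720, L_bb(-2)=-3600, L_bb(3)=2100, L_bb(4)=-2880.
Local minima occur where both diagonal entries positive: (1, -4), (1, 3), (4, -4), (4, 3). Count: 4.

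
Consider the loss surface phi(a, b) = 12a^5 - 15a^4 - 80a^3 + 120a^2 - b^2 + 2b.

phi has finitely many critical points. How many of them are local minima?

phi separates as a function of a plus a function of b, so ∇phi=0 decouples.
∂phi/∂a = 60a(a - 2)(a - 1)(a + 2) = 0 at a ∈ {-2, 0, 1, 2}; ∂phi/∂b = -2(b - 1) = 0 at b ∈ {1}.
The Hessian is diagonal: diag(phi_aa, phi_bb). Second derivatives: phi_aa(-2)=-1440, phi_aa(0)=240, phi_aa(1)=-180, phi_aa(2)=480; phi_bb(1)=-2.
Local minima occur where both diagonal entries positive: none. Count: 0.

0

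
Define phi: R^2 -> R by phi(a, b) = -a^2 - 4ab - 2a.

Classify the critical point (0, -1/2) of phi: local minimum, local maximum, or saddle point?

The Hessian of phi is constant: H = [[-2, -4], [-4, 0]].
det(H) = (-2)·0 − (-4)² = -16.
Since det(H) < 0, H is indefinite and the critical point is a saddle point.

saddle point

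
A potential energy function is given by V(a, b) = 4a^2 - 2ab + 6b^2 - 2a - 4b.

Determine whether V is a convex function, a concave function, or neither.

V is quadratic, so its Hessian is the constant matrix H = [[8, -2], [-2, 12]].
det(H) = 92, tr(H) = 20.
det(H) > 0 and tr(H) > 0, so H is positive definite everywhere: convex.

convex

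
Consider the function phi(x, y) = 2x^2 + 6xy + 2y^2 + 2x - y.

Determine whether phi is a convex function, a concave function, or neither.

neither

phi is quadratic, so its Hessian is the constant matrix H = [[4, 6], [6, 4]].
det(H) = -20, tr(H) = 8.
det(H) < 0, so H is indefinite: neither convex nor concave.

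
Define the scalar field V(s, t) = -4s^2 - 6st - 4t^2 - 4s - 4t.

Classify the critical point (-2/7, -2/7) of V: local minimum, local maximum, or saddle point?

local maximum

The Hessian of V is constant: H = [[-8, -6], [-6, -8]].
det(H) = (-8)·(-8) − (-6)² = 28.
det(H) > 0 and tr(H) = -16 < 0, so H is negative definite and the point is a local maximum.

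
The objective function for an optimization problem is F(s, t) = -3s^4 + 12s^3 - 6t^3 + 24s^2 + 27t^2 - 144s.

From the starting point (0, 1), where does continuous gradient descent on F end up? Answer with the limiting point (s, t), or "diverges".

F is separable, so gradient descent decouples: s follows -∂F/∂s, t follows -∂F/∂t.
∂F/∂s = -12(s - 3)(s - 2)(s + 2); at s=0 this is -144, so s increases.
∂F/∂t = -18t(t - 3); at t=1 this is 36, so t decreases.
s converges to its nearest critical value 2 (a local min of the s-part); t converges to 0. The iterate converges to (2, 0).

(2, 0)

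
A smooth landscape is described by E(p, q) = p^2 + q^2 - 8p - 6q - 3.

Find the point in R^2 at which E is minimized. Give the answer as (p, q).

E(p,q) separates as A(p) + B(q) − 3, so its minimum is min A + min B − 3.
A'(p) = 2p - 8 vanishes at p ∈ {4}; B'(q) = 2q - 6 vanishes at q ∈ {3}.
Local minima of A (where A''>0): A(4)=-16. Local minima of B: B(3)=-9.
So the global minimum of E is A(4) + B(3) − 3 = -16 − 9 − 3 = -28, attained at (4, 3).

(4, 3)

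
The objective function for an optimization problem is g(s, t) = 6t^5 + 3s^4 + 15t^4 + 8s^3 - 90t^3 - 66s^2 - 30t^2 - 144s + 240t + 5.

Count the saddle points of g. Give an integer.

g separates as a function of s plus a function of t, so ∇g=0 decouples.
∂g/∂s = 12(s - 3)(s + 1)(s + 4) = 0 at s ∈ {-4, -1, 3}; ∂g/∂t = 30(t - 2)(t - 1)(t + 1)(t + 4) = 0 at t ∈ {-4, -1, 1, 2}.
The Hessian is diagonal: diag(g_ss, g_tt). Second derivatives: g_ss(-4)=252, g_ss(-1)=-144, g_ss(3)=336; g_tt(-4)=-2700, g_tt(-1)=540, g_tt(1)=-300, g_tt(2)=540.
Saddle points occur where the two diagonal entries have opposite signs: (-4, -4), (-4, 1), (-1, -1), (-1, 2), (3, -4), (3, 1). Count: 6.

6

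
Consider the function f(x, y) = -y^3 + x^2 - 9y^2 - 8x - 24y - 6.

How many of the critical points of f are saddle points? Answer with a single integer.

1

f separates as a function of x plus a function of y, so ∇f=0 decouples.
∂f/∂x = 2(x - 4) = 0 at x ∈ {4}; ∂f/∂y = -3(y + 2)(y + 4) = 0 at y ∈ {-4, -2}.
The Hessian is diagonal: diag(f_xx, f_yy). Second derivatives: f_xx(4)=2; f_yy(-4)=6, f_yy(-2)=-6.
Saddle points occur where the two diagonal entries have opposite signs: (4, -2). Count: 1.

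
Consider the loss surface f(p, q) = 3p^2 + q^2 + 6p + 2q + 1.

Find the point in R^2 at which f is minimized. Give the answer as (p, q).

(-1, -1)

f(p,q) separates as A(p) + B(q) + 1, so its minimum is min A + min B + 1.
A'(p) = 6p + 6 vanishes at p ∈ {-1}; B'(q) = 2q + 2 vanishes at q ∈ {-1}.
Local minima of A (where A''>0): A(-1)=-3. Local minima of B: B(-1)=-1.
So the global minimum of f is A(-1) + B(-1) + 1 = -3 − 1 + 1 = -3, attained at (-1, -1).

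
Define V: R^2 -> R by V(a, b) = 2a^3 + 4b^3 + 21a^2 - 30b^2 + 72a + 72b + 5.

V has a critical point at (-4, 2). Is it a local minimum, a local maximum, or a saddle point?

The mixed partial ∂²V/∂a∂b is 0, so the Hessian at any point is diag(V_aa, V_bb) = diag(6(2a + 7), 12(2b - 5)).
At (-4, 2): H = diag(-6, -12).
Both eigenvalues are negative, so H is negative definite: a local maximum.

local maximum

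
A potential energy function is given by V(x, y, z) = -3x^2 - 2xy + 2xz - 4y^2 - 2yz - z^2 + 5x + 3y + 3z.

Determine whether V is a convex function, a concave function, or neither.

concave

V is quadratic, so its Hessian is the constant matrix H = [[-6, -2, 2], [-2, -8, -2], [2, -2, -2]].
Leading principal minors: -6, 44, -16.
Signs alternate −, +, − ⇒ H ≺ 0 ⇒ concave.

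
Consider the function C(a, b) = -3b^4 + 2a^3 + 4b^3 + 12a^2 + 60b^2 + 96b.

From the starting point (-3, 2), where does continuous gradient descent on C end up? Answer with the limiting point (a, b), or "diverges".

C is separable, so gradient descent decouples: a follows -∂C/∂a, b follows -∂C/∂b.
∂C/∂a = 6a(a + 4); at a=-3 this is -18, so a increases.
∂C/∂b = -12(b - 4)(b + 1)(b + 2); at b=2 this is 288, so b decreases.
a converges to its nearest critical value 0 (a local min of the a-part); b converges to -1. The iterate converges to (0, -1).

(0, -1)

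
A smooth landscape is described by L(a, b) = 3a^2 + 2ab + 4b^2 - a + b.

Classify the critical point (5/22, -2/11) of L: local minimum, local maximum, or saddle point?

local minimum

The Hessian of L is constant: H = [[6, 2], [2, 8]].
det(H) = 6·8 − 2² = 44.
det(H) > 0 and tr(H) = 14 > 0, so H is positive definite and the point is a local minimum.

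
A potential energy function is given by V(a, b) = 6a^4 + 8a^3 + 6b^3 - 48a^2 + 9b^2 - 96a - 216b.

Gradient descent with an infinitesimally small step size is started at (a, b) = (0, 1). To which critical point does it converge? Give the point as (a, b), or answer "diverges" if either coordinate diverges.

(2, 3)

V is separable, so gradient descent decouples: a follows -∂V/∂a, b follows -∂V/∂b.
∂V/∂a = 24(a - 2)(a + 1)(a + 2); at a=0 this is -96, so a increases.
∂V/∂b = 18(b - 3)(b + 4); at b=1 this is -180, so b increases.
a converges to its nearest critical value 2 (a local min of the a-part); b converges to 3. The iterate converges to (2, 3).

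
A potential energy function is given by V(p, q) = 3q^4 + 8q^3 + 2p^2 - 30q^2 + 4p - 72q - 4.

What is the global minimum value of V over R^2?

-158

V(p,q) separates as A(p) + B(q) − 4, so its minimum is min A + min B − 4.
A'(p) = 4p + 4 vanishes at p ∈ {-1}; B'(q) = 12(q - 2)(q + 1)(q + 3) vanishes at q ∈ {-3, -1, 2}.
Local minima of A (where A''>0): A(-1)=-2. Local minima of B: B(-3)=-27, B(2)=-152.
So the global minimum of V is A(-1) + B(2) − 4 = -2 − 152 − 4 = -158, attained at (-1, 2).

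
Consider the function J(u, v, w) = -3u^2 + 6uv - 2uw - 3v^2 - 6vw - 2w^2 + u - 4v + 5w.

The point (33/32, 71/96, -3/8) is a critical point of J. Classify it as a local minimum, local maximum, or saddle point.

The Hessian is constant: H = [[-6, 6, -2], [6, -6, -6], [-2, -6, -4]].
Leading principal minors: Δ₁ = -6, Δ₂ = 0, Δ₃ = 384.
The minors fit neither the all-positive nor the alternating-sign pattern, so H is indefinite: a saddle point.

saddle point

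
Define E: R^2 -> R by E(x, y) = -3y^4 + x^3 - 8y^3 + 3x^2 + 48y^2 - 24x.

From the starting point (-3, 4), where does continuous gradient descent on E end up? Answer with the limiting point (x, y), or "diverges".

E is separable, so gradient descent decouples: x follows -∂E/∂x, y follows -∂E/∂y.
∂E/∂x = 3(x - 2)(x + 4); at x=-3 this is -15, so x increases.
∂E/∂y = -12y(y - 2)(y + 4); at y=4 this is -768, so y increases.
The y-coordinate has no critical point in that direction and runs off to infinity.

diverges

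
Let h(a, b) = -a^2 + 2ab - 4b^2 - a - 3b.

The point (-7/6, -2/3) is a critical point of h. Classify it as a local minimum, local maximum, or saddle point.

local maximum

The Hessian of h is constant: H = [[-2, 2], [2, -8]].
det(H) = (-2)·(-8) − 2² = 12.
det(H) > 0 and tr(H) = -10 < 0, so H is negative definite and the point is a local maximum.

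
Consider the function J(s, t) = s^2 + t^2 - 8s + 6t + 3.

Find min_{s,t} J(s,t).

J(s,t) separates as P(s) + Q(t) + 3, so its minimum is min P + min Q + 3.
P'(s) = 2s - 8 vanishes at s ∈ {4}; Q'(t) = 2(t + 3) vanishes at t ∈ {-3}.
Local minima of P (where P''>0): P(4)=-16. Local minima of Q: Q(-3)=-9.
So the global minimum of J is P(4) + Q(-3) + 3 = -16 − 9 + 3 = -22, attained at (4, -3).

-22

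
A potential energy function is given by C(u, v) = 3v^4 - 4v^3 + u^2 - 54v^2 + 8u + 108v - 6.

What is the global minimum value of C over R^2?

-481

C(u,v) separates as P(u) + Q(v) − 6, so its minimum is min P + min Q − 6.
P'(u) = 2u + 8 vanishes at u ∈ {-4}; Q'(v) = 12(v - 3)(v - 1)(v + 3) vanishes at v ∈ {-3, 1, 3}.
Local minima of P (where P''>0): P(-4)=-16. Local minima of Q: Q(-3)=-459, Q(3)=-27.
So the global minimum of C is P(-4) + Q(-3) − 6 = -16 − 459 − 6 = -481, attained at (-4, -3).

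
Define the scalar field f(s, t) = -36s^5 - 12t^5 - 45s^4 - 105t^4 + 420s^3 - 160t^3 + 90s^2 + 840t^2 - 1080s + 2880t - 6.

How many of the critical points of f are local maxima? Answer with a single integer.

4

f separates as a function of s plus a function of t, so ∇f=0 decouples.
∂f/∂s = -180(s - 2)(s - 1)(s + 1)(s + 3) = 0 at s ∈ {-3, -1, 1, 2}; ∂f/∂t = -60(t - 2)(t + 2)(t + 3)(t + 4) = 0 at t ∈ {-4, -3, -2, 2}.
The Hessian is diagonal: diag(f_ss, f_tt). Second derivatives: f_ss(-3)=7200, f_ss(-1)=-2160, f_ss(1)=1440, f_ss(2)=-2700; f_tt(-4)=720, f_tt(-3)=-300, f_tt(-2)=480, f_tt(2)=-7200.
Local maxima occur where both diagonal entries negative: (-1, -3), (-1, 2), (2, -3), (2, 2). Count: 4.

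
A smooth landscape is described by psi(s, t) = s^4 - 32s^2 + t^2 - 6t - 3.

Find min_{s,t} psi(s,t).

psi(s,t) separates as P(s) + Q(t) − 3, so its minimum is min P + min Q − 3.
P'(s) = 4s(s - 4)(s + 4) vanishes at s ∈ {-4, 0, 4}; Q'(t) = 2(t - 3) vanishes at t ∈ {3}.
Local minima of P (where P''>0): P(-4)=-256, P(4)=-256. Local minima of Q: Q(3)=-9.
So the global minimum of psi is P(-4) + Q(3) − 3 = -256 − 9 − 3 = -268, attained at (-4, 3).

-268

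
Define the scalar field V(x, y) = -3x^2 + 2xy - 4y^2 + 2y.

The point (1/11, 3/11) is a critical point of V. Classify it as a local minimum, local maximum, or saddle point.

The Hessian of V is constant: H = [[-6, 2], [2, -8]].
det(H) = (-6)·(-8) − 2² = 44.
det(H) > 0 and tr(H) = -14 < 0, so H is negative definite and the point is a local maximum.

local maximum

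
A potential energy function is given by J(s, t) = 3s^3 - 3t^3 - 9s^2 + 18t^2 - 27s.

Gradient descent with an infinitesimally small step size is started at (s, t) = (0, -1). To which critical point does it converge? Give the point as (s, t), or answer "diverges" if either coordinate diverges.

J is separable, so gradient descent decouples: s follows -∂J/∂s, t follows -∂J/∂t.
∂J/∂s = 9(s - 3)(s + 1); at s=0 this is -27, so s increases.
∂J/∂t = -9t(t - 4); at t=-1 this is -45, so t increases.
s converges to its nearest critical value 3 (a local min of the s-part); t converges to 0. The iterate converges to (3, 0).

(3, 0)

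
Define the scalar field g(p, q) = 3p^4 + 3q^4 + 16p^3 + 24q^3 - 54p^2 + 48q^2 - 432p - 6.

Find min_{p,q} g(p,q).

g(p,q) separates as A(p) + B(q) − 6, so its minimum is min A + min B − 6.
A'(p) = 12(p - 3)(p + 3)(p + 4) vanishes at p ∈ {-4, -3, 3}; B'(q) = 12q(q + 2)(q + 4) vanishes at q ∈ {-4, -2, 0}.
Local minima of A (where A''>0): A(-4)=608, A(3)=-1107. Local minima of B: B(-4)=0, B(0)=0.
So the global minimum of g is A(3) + B(-4) − 6 = -1107 + 0 − 6 = -1113, attained at (3, -4).

-1113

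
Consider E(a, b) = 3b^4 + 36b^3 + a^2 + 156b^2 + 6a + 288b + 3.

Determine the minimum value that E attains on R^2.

-198

E(a,b) separates as P(a) + Q(b) + 3, so its minimum is min P + min Q + 3.
P'(a) = 2a + 6 vanishes at a ∈ {-3}; Q'(b) = 12(b + 2)(b + 3)(b + 4) vanishes at b ∈ {-4, -3, -2}.
Local minima of P (where P''>0): P(-3)=-9. Local minima of Q: Q(-4)=-192, Q(-2)=-192.
So the global minimum of E is P(-3) + Q(-4) + 3 = -9 − 192 + 3 = -198, attained at (-3, -4).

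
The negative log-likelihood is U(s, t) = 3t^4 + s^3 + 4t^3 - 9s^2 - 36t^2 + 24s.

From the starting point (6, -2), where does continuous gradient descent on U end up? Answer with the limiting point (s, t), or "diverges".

U is separable, so gradient descent decouples: s follows -∂U/∂s, t follows -∂U/∂t.
∂U/∂s = 3(s - 4)(s - 2); at s=6 this is 24, so s decreases.
∂U/∂t = 12t(t - 2)(t + 3); at t=-2 this is 96, so t decreases.
s converges to its nearest critical value 4 (a local min of the s-part); t converges to -3. The iterate converges to (4, -3).

(4, -3)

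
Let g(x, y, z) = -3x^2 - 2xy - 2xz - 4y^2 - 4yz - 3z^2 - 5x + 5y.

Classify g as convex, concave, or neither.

g is quadratic, so its Hessian is the constant matrix H = [[-6, -2, -2], [-2, -8, -4], [-2, -4, -6]].
Leading principal minors: -6, 44, -168.
Signs alternate −, +, − ⇒ H ≺ 0 ⇒ concave.

concave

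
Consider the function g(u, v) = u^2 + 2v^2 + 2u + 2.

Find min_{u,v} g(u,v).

1

g(u,v) separates as P(u) + Q(v) + 2, so its minimum is min P + min Q + 2.
P'(u) = 2u + 2 vanishes at u ∈ {-1}; Q'(v) = 4v vanishes at v ∈ {0}.
Local minima of P (where P''>0): P(-1)=-1. Local minima of Q: Q(0)=0.
So the global minimum of g is P(-1) + Q(0) + 2 = -1 + 0 + 2 = 1, attained at (-1, 0).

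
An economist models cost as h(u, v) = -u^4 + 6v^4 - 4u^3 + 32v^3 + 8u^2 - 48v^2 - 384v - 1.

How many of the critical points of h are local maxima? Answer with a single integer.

2

h separates as a function of u plus a function of v, so ∇h=0 decouples.
∂h/∂u = -4u(u - 1)(u + 4) = 0 at u ∈ {-4, 0, 1}; ∂h/∂v = 24(v - 2)(v + 2)(v + 4) = 0 at v ∈ {-4, -2, 2}.
The Hessian is diagonal: diag(h_uu, h_vv). Second derivatives: h_uu(-4)=-80, h_uu(0)=16, h_uu(1)=-20; h_vv(-4)=288, h_vv(-2)=-192, h_vv(2)=576.
Local maxima occur where both diagonal entries negative: (-4, -2), (1, -2). Count: 2.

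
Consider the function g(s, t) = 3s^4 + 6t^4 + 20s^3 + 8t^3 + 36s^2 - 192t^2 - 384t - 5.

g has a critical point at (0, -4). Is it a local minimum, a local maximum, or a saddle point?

local minimum

The mixed partial ∂²g/∂s∂t is 0, so the Hessian at any point is diag(g_ss, g_tt) = diag(12(3s^2 + 10s + 6), 24(3t^2 + 2t - 16)).
At (0, -4): H = diag(72, 576).
Both eigenvalues are positive, so H is positive definite: a local minimum.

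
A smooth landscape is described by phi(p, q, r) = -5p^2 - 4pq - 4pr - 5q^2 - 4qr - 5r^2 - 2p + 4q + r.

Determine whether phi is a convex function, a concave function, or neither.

phi is quadratic, so its Hessian is the constant matrix H = [[-10, -4, -4], [-4, -10, -4], [-4, -4, -10]].
Leading principal minors: -10, 84, -648.
Signs alternate −, +, − ⇒ H ≺ 0 ⇒ concave.

concave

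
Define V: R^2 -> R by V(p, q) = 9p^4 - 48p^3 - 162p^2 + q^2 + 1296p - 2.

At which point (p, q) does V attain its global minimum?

V(p,q) separates as A(p) + B(q) − 2, so its minimum is min A + min B − 2.
A'(p) = 36(p - 4)(p - 3)(p + 3) vanishes at p ∈ {-3, 3, 4}; B'(q) = 2q vanishes at q ∈ {0}.
Local minima of A (where A''>0): A(-3)=-3321, A(4)=1824. Local minima of B: B(0)=0.
So the global minimum of V is A(-3) + B(0) − 2 = -3321 + 0 − 2 = -3323, attained at (-3, 0).

(-3, 0)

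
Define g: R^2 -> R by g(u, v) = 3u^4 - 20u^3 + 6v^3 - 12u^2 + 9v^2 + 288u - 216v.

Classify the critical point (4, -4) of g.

The mixed partial ∂²g/∂u∂v is 0, so the Hessian at any point is diag(g_uu, g_vv) = diag(12(3u^2 - 10u - 2), 18(2v + 1)).
At (4, -4): H = diag(72, -126).
The eigenvalues have opposite signs, so H is indefinite: a saddle point.

saddle point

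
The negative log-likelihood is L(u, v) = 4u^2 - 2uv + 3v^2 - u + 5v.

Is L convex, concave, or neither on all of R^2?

L is quadratic, so its Hessian is the constant matrix H = [[8, -2], [-2, 6]].
det(H) = 44, tr(H) = 14.
det(H) > 0 and tr(H) > 0, so H is positive definite everywhere: convex.

convex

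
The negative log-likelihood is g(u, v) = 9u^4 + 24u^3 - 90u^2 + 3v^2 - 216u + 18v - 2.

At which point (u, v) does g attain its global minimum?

(2, -3)

g(u,v) separates as P(u) + Q(v) − 2, so its minimum is min P + min Q − 2.
P'(u) = 36(u - 2)(u + 1)(u + 3) vanishes at u ∈ {-3, -1, 2}; Q'(v) = 6v + 18 vanishes at v ∈ {-3}.
Local minima of P (where P''>0): P(-3)=-81, P(2)=-456. Local minima of Q: Q(-3)=-27.
So the global minimum of g is P(2) + Q(-3) − 2 = -456 − 27 − 2 = -485, attained at (2, -3).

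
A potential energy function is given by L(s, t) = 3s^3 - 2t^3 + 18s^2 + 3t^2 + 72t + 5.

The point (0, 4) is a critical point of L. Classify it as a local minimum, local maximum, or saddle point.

The mixed partial ∂²L/∂s∂t is 0, so the Hessian at any point is diag(L_ss, L_tt) = diag(18(s + 2), 6(-2t + 1)).
At (0, 4): H = diag(36, -42).
The eigenvalues have opposite signs, so H is indefinite: a saddle point.

saddle point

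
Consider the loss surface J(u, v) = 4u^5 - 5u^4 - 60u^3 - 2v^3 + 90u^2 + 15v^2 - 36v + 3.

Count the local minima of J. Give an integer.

2

J separates as a function of u plus a function of v, so ∇J=0 decouples.
∂J/∂u = 20u(u - 3)(u - 1)(u + 3) = 0 at u ∈ {-3, 0, 1, 3}; ∂J/∂v = -6(v - 3)(v - 2) = 0 at v ∈ {2, 3}.
The Hessian is diagonal: diag(J_uu, J_vv). Second derivatives: J_uu(-3)=-1440, J_uu(0)=180, J_uu(1)=-160, J_uu(3)=720; J_vv(2)=6, J_vv(3)=-6.
Local minima occur where both diagonal entries positive: (0, 2), (3, 2). Count: 2.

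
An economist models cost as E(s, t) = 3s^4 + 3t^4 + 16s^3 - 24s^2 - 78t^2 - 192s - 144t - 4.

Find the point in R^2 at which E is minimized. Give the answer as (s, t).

(2, 4)

E(s,t) separates as P(s) + Q(t) − 4, so its minimum is min P + min Q − 4.
P'(s) = 12(s - 2)(s + 2)(s + 4) vanishes at s ∈ {-4, -2, 2}; Q'(t) = 12(t - 4)(t + 1)(t + 3) vanishes at t ∈ {-3, -1, 4}.
Local minima of P (where P''>0): P(-4)=128, P(2)=-304. Local minima of Q: Q(-3)=-27, Q(4)=-1056.
So the global minimum of E is P(2) + Q(4) − 4 = -304 − 1056 − 4 = -1364, attained at (2, 4).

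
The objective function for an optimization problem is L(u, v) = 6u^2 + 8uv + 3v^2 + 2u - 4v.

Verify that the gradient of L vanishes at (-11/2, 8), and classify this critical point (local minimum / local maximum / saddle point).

local minimum

∇L = (12u + 8v + 2, 8u + 6v - 4); substituting (-11/2, 8) gives ∇L = (0, 0), so (-11/2, 8) is indeed a critical point.
The Hessian of L is constant: H = [[12, 8], [8, 6]].
det(H) = 12·6 − 8² = 8.
det(H) > 0 and tr(H) = 18 > 0, so H is positive definite and the point is a local minimum.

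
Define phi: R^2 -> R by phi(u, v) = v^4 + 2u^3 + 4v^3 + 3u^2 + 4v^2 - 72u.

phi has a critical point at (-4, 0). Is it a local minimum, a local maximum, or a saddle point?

The mixed partial ∂²phi/∂u∂v is 0, so the Hessian at any point is diag(phi_uu, phi_vv) = diag(6(2u + 1), 4(3v^2 + 6v + 2)).
At (-4, 0): H = diag(-42, 8).
The eigenvalues have opposite signs, so H is indefinite: a saddle point.

saddle point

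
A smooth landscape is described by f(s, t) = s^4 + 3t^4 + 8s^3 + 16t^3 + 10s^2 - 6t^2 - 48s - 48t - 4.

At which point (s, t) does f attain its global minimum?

f(s,t) separates as P(s) + Q(t) − 4, so its minimum is min P + min Q − 4.
P'(s) = 4(s - 1)(s + 3)(s + 4) vanishes at s ∈ {-4, -3, 1}; Q'(t) = 12(t - 1)(t + 1)(t + 4) vanishes at t ∈ {-4, -1, 1}.
Local minima of P (where P''>0): P(-4)=96, P(1)=-29. Local minima of Q: Q(-4)=-160, Q(1)=-35.
So the global minimum of f is P(1) + Q(-4) − 4 = -29 − 160 − 4 = -193, attained at (1, -4).

(1, -4)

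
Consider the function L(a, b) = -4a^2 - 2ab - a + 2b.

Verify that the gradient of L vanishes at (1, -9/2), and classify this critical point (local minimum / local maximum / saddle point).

saddle point

∇L = (-8a - 2b - 1, -2a + 2); substituting (1, -9/2) gives ∇L = (0, 0), so (1, -9/2) is indeed a critical point.
The Hessian of L is constant: H = [[-8, -2], [-2, 0]].
det(H) = (-8)·0 − (-2)² = -4.
Since det(H) < 0, H is indefinite and the critical point is a saddle point.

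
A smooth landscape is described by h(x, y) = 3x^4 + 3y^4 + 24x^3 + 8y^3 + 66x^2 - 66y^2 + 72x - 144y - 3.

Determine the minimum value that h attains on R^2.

-597

h(x,y) separates as P(x) + Q(y) − 3, so its minimum is min P + min Q − 3.
P'(x) = 12(x + 1)(x + 2)(x + 3) vanishes at x ∈ {-3, -2, -1}; Q'(y) = 12(y - 3)(y + 1)(y + 4) vanishes at y ∈ {-4, -1, 3}.
Local minima of P (where P''>0): P(-3)=-27, P(-1)=-27. Local minima of Q: Q(-4)=-224, Q(3)=-567.
So the global minimum of h is P(-3) + Q(3) − 3 = -27 − 567 − 3 = -597, attained at (-3, 3).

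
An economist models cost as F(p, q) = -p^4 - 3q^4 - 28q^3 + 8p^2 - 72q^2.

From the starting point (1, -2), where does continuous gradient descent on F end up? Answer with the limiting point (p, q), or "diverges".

F is separable, so gradient descent decouples: p follows -∂F/∂p, q follows -∂F/∂q.
∂F/∂p = -4p(p - 2)(p + 2); at p=1 this is 12, so p decreases.
∂F/∂q = -12q(q + 3)(q + 4); at q=-2 this is 48, so q decreases.
p converges to its nearest critical value 0 (a local min of the p-part); q converges to -3. The iterate converges to (0, -3).

(0, -3)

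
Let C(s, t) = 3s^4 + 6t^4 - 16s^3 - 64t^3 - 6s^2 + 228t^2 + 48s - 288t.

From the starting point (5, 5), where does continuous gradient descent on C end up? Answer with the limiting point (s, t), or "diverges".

C is separable, so gradient descent decouples: s follows -∂C/∂s, t follows -∂C/∂t.
∂C/∂s = 12(s - 4)(s - 1)(s + 1); at s=5 this is 288, so s decreases.
∂C/∂t = 24(t - 4)(t - 3)(t - 1); at t=5 this is 192, so t decreases.
s converges to its nearest critical value 4 (a local min of the s-part); t converges to 4. The iterate converges to (4, 4).

(4, 4)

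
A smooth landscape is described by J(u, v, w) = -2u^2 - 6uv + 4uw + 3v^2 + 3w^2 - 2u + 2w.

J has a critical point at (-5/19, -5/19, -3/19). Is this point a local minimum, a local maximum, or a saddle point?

saddle point

The Hessian is constant: H = [[-4, -6, 4], [-6, 6, 0], [4, 0, 6]].
Leading principal minors: Δ₁ = -4, Δ₂ = -60, Δ₃ = -456.
The minors fit neither the all-positive nor the alternating-sign pattern, so H is indefinite: a saddle point.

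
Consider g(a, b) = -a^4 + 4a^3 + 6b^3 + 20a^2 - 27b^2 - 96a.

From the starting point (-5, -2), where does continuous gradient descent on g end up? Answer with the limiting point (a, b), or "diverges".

g is separable, so gradient descent decouples: a follows -∂g/∂a, b follows -∂g/∂b.
∂g/∂a = -4(a - 4)(a - 2)(a + 3); at a=-5 this is 504, so a decreases.
∂g/∂b = 18b(b - 3); at b=-2 this is 180, so b decreases.
The a-coordinate has no critical point in that direction and runs off to infinity.

diverges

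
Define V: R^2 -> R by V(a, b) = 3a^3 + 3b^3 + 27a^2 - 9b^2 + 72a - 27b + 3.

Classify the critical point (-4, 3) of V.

saddle point

The mixed partial ∂²V/∂a∂b is 0, so the Hessian at any point is diag(V_aa, V_bb) = diag(18(a + 3), 18(b - 1)).
At (-4, 3): H = diag(-18, 36).
The eigenvalues have opposite signs, so H is indefinite: a saddle point.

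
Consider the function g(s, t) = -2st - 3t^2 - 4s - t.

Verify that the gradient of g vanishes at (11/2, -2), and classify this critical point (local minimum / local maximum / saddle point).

∇g = (-2t - 4, -2s - 6t - 1); substituting (11/2, -2) gives ∇g = (0, 0), so (11/2, -2) is indeed a critical point.
The Hessian of g is constant: H = [[0, -2], [-2, -6]].
det(H) = 0·(-6) − (-2)² = -4.
Since det(H) < 0, H is indefinite and the critical point is a saddle point.

saddle point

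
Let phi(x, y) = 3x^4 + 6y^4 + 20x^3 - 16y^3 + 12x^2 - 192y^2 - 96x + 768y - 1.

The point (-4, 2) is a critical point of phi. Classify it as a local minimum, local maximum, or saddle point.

The mixed partial ∂²phi/∂x∂y is 0, so the Hessian at any point is diag(phi_xx, phi_yy) = diag(12(3x^2 + 10x + 2), 24(3y^2 - 4y - 16)).
At (-4, 2): H = diag(120, -288).
The eigenvalues have opposite signs, so H is indefinite: a saddle point.

saddle point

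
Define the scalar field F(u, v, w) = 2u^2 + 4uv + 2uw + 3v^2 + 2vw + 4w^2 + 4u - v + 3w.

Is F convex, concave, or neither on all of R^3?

F is quadratic, so its Hessian is the constant matrix H = [[4, 4, 2], [4, 6, 2], [2, 2, 8]].
Leading principal minors: 4, 8, 56.
All positive ⇒ H ≻ 0 ⇒ convex.

convex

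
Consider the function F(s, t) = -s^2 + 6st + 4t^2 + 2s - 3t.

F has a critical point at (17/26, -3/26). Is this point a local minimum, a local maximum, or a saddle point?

The Hessian of F is constant: H = [[-2, 6], [6, 8]].
det(H) = (-2)·8 − 6² = -52.
Since det(H) < 0, H is indefinite and the critical point is a saddle point.

saddle point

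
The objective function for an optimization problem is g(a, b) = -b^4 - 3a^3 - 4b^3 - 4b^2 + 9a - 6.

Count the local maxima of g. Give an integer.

g separates as a function of a plus a function of b, so ∇g=0 decouples.
∂g/∂a = -9(a - 1)(a + 1) = 0 at a ∈ {-1, 1}; ∂g/∂b = -4b(b + 1)(b + 2) = 0 at b ∈ {-2, -1, 0}.
The Hessian is diagonal: diag(g_aa, g_bb). Second derivatives: g_aa(-1)=18, g_aa(1)=-18; g_bb(-2)=-8, g_bb(-1)=4, g_bb(0)=-8.
Local maxima occur where both diagonal entries negative: (1, -2), (1, 0). Count: 2.

2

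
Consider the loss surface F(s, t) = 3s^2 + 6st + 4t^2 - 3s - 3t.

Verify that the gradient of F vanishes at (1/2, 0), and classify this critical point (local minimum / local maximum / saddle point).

∇F = (6s + 6t - 3, 6s + 8t - 3); substituting (1/2, 0) gives ∇F = (0, 0), so (1/2, 0) is indeed a critical point.
The Hessian of F is constant: H = [[6, 6], [6, 8]].
det(H) = 6·8 − 6² = 12.
det(H) > 0 and tr(H) = 14 > 0, so H is positive definite and the point is a local minimum.

local minimum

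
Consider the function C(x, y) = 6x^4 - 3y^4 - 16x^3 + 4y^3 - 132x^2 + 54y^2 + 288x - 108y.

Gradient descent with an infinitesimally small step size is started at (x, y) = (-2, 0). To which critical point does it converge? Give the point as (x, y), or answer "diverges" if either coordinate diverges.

C is separable, so gradient descent decouples: x follows -∂C/∂x, y follows -∂C/∂y.
∂C/∂x = 24(x - 4)(x - 1)(x + 3); at x=-2 this is 432, so x decreases.
∂C/∂y = -12(y - 3)(y - 1)(y + 3); at y=0 this is -108, so y increases.
x converges to its nearest critical value -3 (a local min of the x-part); y converges to 1. The iterate converges to (-3, 1).

(-3, 1)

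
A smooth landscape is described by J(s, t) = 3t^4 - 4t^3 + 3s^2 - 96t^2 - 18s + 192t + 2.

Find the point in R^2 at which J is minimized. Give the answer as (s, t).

J(s,t) separates as P(s) + Q(t) + 2, so its minimum is min P + min Q + 2.
P'(s) = 6s - 18 vanishes at s ∈ {3}; Q'(t) = 12(t - 4)(t - 1)(t + 4) vanishes at t ∈ {-4, 1, 4}.
Local minima of P (where P''>0): P(3)=-27. Local minima of Q: Q(-4)=-1280, Q(4)=-256.
So the global minimum of J is P(3) + Q(-4) + 2 = -27 − 1280 + 2 = -1305, attained at (3, -4).

(3, -4)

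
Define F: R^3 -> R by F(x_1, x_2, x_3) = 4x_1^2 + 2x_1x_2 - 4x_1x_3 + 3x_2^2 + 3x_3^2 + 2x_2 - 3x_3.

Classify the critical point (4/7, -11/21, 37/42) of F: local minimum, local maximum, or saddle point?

The Hessian is constant: H = [[8, 2, -4], [2, 6, 0], [-4, 0, 6]].
Leading principal minors: Δ₁ = 8, Δ₂ = 44, Δ₃ = 168.
All leading minors are positive, so H is positive definite: a local minimum.

local minimum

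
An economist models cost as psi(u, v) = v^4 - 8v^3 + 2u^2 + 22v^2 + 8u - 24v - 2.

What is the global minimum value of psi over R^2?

psi(u,v) separates as P(u) + Q(v) − 2, so its minimum is min P + min Q − 2.
P'(u) = 4u + 8 vanishes at u ∈ {-2}; Q'(v) = 4(v - 3)(v - 2)(v - 1) vanishes at v ∈ {1, 2, 3}.
Local minima of P (where P''>0): P(-2)=-8. Local minima of Q: Q(1)=-9, Q(3)=-9.
So the global minimum of psi is P(-2) + Q(1) − 2 = -8 − 9 − 2 = -19, attained at (-2, 1).

-19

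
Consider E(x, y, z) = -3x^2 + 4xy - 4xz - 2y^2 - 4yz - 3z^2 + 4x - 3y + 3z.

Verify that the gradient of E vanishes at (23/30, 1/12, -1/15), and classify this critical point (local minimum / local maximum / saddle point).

saddle point

∇E = (-6x + 4y - 4z + 4, 4x - 4y - 4z - 3, -4x - 4y - 6z + 3); substituting (23/30, 1/12, -1/15) gives ∇E = (0, 0, 0), so (23/30, 1/12, -1/15) is indeed a critical point.
The Hessian is constant: H = [[-6, 4, -4], [4, -4, -4], [-4, -4, -6]].
Leading principal minors: Δ₁ = -6, Δ₂ = 8, Δ₃ = 240.
The minors fit neither the all-positive nor the alternating-sign pattern, so H is indefinite: a saddle point.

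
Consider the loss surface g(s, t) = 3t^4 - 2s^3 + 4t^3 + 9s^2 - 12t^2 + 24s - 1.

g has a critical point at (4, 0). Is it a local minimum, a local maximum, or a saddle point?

local maximum

The mixed partial ∂²g/∂s∂t is 0, so the Hessian at any point is diag(g_ss, g_tt) = diag(6(-2s + 3), 12(3t^2 + 2t - 2)).
At (4, 0): H = diag(-30, -24).
Both eigenvalues are negative, so H is negative definite: a local maximum.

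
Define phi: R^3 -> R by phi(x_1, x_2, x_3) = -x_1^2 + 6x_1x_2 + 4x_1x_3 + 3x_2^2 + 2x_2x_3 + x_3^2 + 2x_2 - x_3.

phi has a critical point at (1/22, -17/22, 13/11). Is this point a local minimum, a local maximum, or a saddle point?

The Hessian is constant: H = [[-2, 6, 4], [6, 6, 2], [4, 2, 2]].
Leading principal minors: Δ₁ = -2, Δ₂ = -48, Δ₃ = -88.
The minors fit neither the all-positive nor the alternating-sign pattern, so H is indefinite: a saddle point.

saddle point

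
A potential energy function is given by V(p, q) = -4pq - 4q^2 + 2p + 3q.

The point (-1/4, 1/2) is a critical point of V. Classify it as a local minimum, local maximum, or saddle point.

The Hessian of V is constant: H = [[0, -4], [-4, -8]].
det(H) = 0·(-8) − (-4)² = -16.
Since det(H) < 0, H is indefinite and the critical point is a saddle point.

saddle point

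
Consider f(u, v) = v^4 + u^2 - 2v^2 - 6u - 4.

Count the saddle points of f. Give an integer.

f separates as a function of u plus a function of v, so ∇f=0 decouples.
∂f/∂u = 2(u - 3) = 0 at u ∈ {3}; ∂f/∂v = 4v(v - 1)(v + 1) = 0 at v ∈ {-1, 0, 1}.
The Hessian is diagonal: diag(f_uu, f_vv). Second derivatives: f_uu(3)=2; f_vv(-1)=8, f_vv(0)=-4, f_vv(1)=8.
Saddle points occur where the two diagonal entries have opposite signs: (3, 0). Count: 1.

1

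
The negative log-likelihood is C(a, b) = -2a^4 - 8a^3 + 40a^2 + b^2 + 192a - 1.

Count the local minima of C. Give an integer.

C separates as a function of a plus a function of b, so ∇C=0 decouples.
∂C/∂a = -8(a - 3)(a + 2)(a + 4) = 0 at a ∈ {-4, -2, 3}; ∂C/∂b = 2b = 0 at b ∈ {0}.
The Hessian is diagonal: diag(C_aa, C_bb). Second derivatives: C_aa(-4)=-112, C_aa(-2)=80, C_aa(3)=-280; C_bb(0)=2.
Local minima occur where both diagonal entries positive: (-2, 0). Count: 1.

1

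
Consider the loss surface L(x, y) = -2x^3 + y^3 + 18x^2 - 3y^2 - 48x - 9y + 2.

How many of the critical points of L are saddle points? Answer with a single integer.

L separates as a function of x plus a function of y, so ∇L=0 decouples.
∂L/∂x = -6(x - 4)(x - 2) = 0 at x ∈ {2, 4}; ∂L/∂y = 3(y - 3)(y + 1) = 0 at y ∈ {-1, 3}.
The Hessian is diagonal: diag(L_xx, L_yy). Second derivatives: L_xx(2)=12, L_xx(4)=-12; L_yy(-1)=-12, L_yy(3)=12.
Saddle points occur where the two diagonal entries have opposite signs: (2, -1), (4, 3). Count: 2.

2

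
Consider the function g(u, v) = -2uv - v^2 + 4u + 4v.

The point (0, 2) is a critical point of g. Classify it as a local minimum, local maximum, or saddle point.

saddle point

The Hessian of g is constant: H = [[0, -2], [-2, -2]].
det(H) = 0·(-2) − (-2)² = -4.
Since det(H) < 0, H is indefinite and the critical point is a saddle point.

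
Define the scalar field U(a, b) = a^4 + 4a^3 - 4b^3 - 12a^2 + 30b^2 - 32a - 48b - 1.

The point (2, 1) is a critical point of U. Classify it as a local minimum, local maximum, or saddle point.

local minimum

The mixed partial ∂²U/∂a∂b is 0, so the Hessian at any point is diag(U_aa, U_bb) = diag(12(a^2 + 2a - 2), 12(-2b + 5)).
At (2, 1): H = diag(72, 36).
Both eigenvalues are positive, so H is positive definite: a local minimum.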